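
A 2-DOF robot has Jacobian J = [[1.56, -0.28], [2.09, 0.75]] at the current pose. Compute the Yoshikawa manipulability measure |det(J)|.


det(J) = 1.56*0.75 - (-0.28)*(2.09) = 1.7552
|det(J)| = 1.7552

1.7552


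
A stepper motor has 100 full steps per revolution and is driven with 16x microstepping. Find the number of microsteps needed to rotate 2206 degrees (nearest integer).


step_size = 360/(100*16) = 360/1600 = 0.225000 deg
n = 2206/(360/1600) = 2206*1600/360 = 9804.4444 -> 9804

9804 steps


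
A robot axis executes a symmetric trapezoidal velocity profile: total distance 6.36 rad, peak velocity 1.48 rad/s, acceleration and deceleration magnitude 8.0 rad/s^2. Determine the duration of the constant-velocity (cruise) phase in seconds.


t_acc = v/a = 0.185000 s, d_acc = v^2/(2a) = 0.136900 rad each
d_cruise = 6.36 - 2*0.136900 = 6.086200 rad
t_cruise = d_cruise/v = 6.086200/1.48 = 4.1123

4.1123 s


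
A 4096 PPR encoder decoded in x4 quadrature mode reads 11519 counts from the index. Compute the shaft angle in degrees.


angle = counts * 360 / (PPR*4) = 11519 * 360 / 16384 = 253.1030

253.1030 degrees


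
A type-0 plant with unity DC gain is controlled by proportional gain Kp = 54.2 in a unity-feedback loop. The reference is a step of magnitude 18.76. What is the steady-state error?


e_ss = R/(1 + Kp) = 18.76/(1 + 54.2) = 18.76/55.2000 = 0.3399

0.3399


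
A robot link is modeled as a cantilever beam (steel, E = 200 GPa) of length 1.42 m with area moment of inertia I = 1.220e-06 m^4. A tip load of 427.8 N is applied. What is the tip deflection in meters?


delta = F*L^3/(3*E*I) = 427.8*1.42^3/(3*2.000e+11*1.220e-06)
      = 1224.9146064/732000 = 0.0017

0.0017 m


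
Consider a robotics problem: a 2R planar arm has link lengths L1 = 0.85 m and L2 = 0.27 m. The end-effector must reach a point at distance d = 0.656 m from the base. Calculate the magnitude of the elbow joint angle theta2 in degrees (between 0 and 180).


cos(th2) = (d^2 - L1^2 - L2^2)/(2*L1*L2) = (0.656^2 - 0.85^2 - 0.27^2)/(2*0.85*0.27) = -0.79534641
th2 = acos(-0.79534641) = 142.6880 deg

142.6880 degrees


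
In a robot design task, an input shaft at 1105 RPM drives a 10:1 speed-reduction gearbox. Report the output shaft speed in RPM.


omega_out = omega_in / N = 1105 / 10 = 110.5000

110.5000 RPM


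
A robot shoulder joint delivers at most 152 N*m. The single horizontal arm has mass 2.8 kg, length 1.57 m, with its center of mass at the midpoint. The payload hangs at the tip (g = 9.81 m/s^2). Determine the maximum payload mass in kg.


tau_arm = m_arm*g*(L/2) = 2.8*9.81*1.57/2 = 21.5624 N*m
tau_payload = tau_max - tau_arm = 152 - 21.5624 = 130.4376
m_payload = tau_payload / (g*L) = 130.4376 / (9.81*1.57) = 8.4690

8.4690 kg


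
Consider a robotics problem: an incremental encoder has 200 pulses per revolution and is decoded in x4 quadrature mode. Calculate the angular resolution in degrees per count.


resolution = 360 / (PPR * 4) = 360 / 800 = 0.4500

0.4500 degrees


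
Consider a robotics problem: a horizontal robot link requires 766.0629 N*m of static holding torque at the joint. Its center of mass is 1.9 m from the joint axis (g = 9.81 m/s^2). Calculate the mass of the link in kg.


m = tau / (g*L) = 766.0629 / (9.81 * 1.9) = 41.1000

41.1000 kg


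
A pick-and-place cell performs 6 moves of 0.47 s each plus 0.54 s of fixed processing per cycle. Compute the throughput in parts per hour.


T_cycle = 6*0.47 + 0.54 = 3.3600 s
rate = 3600/T = 1071.4286

1071.4286 parts/hour


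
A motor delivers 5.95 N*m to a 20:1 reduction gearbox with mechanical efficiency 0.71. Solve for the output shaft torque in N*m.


tau_out = tau_in * N * eta = 5.95 * 20 * 0.71 = 84.4900

84.4900 N*m


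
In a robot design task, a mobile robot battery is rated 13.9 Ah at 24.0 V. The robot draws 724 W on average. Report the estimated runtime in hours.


E = 13.9*24.0 = 333.6000 Wh
t = E/P = 333.6000/724 = 0.4608

0.4608 hours


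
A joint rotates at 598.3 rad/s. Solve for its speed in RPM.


RPM = 598.3 * 60/(2*pi) = 5713.3441

5713.3441 RPM


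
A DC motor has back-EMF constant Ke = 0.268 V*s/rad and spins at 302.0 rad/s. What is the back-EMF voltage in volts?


V_emf = Ke * omega = 0.268*302.0 = 80.9360

80.9360 V


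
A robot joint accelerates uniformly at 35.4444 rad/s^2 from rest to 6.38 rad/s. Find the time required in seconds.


t = delta_omega / alpha = 6.38 / 35.4444 = 0.1800

0.1800 s


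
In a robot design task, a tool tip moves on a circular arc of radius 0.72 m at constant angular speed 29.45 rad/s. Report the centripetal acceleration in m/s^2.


a_c = omega^2 * r = 29.45^2 * 0.72 = 624.4578

624.4578 m/s^2


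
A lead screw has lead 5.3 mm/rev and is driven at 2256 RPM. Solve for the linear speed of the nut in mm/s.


v = lead * (RPM/60) = 5.3*2256/60 = 199.2800

199.2800 mm/s


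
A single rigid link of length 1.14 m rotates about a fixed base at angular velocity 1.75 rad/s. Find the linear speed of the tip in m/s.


v = L*omega = 1.14 * 1.75 = 1.9950

1.9950 m/s


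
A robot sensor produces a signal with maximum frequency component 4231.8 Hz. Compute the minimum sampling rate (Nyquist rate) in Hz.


f_s,min = 2*f_max = 2*4231.8 = 8463.6000

8463.6000 Hz


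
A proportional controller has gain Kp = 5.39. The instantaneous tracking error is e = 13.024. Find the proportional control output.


u_P = Kp * e = 5.39 * 13.024 = 70.1994

70.1994


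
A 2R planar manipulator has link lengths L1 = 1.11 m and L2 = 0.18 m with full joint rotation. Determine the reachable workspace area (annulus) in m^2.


r_max = L1 + L2 = 1.2900, r_min = |L1 - L2| = 0.9300
A = pi*(r_max^2 - r_min^2) = pi*(1.6641 - 0.8649) = 2.5108

2.5108 m^2


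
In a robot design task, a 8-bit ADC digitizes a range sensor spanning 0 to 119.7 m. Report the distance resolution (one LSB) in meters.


res = range / 2^n = 119.7/2^8 = 119.7/256 = 0.4676

0.4676 m


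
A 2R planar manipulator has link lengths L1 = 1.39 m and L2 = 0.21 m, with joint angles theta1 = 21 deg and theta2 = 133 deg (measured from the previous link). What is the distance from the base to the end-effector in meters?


x = L1*cos(th1) + L2*cos(th1+th2) = 1.108930
y = L1*sin(th1) + L2*sin(th1+th2) = 0.590189
d = sqrt(x^2 + y^2) = sqrt(1.229726 + 0.348323) = 1.2562

1.2562 m


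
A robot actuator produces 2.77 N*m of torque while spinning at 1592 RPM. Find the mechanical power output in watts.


omega = 1592 * 2*pi/60 = 166.713850 rad/s
P = tau * omega = 2.77 * 166.713850 = 461.7974

461.7974 W


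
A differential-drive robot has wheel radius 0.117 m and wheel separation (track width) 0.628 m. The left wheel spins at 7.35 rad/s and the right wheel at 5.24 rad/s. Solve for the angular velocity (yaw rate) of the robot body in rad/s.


omega = r*(wR - wL)/L = 0.117*(5.24 - (7.35))/0.628 = -0.3931

-0.3931 rad/s


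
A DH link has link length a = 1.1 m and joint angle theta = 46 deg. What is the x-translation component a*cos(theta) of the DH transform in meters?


a*cos(theta) = 1.1*cos(46 deg) = 0.7641

0.7641 m


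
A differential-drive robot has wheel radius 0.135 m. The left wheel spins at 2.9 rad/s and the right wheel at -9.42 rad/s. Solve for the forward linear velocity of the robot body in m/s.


v = r*(wR + wL)/2 = 0.135*(-9.42 + 2.9)/2 = -0.4401

-0.4401 m/s


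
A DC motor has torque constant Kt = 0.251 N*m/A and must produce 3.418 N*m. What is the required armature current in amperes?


I = tau / Kt = 3.418/0.251 = 13.6175

13.6175 A


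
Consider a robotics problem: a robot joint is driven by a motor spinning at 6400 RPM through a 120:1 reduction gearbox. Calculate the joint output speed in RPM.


omega_joint = omega_motor / N = 6400 / 120 = 53.3333

53.3333 RPM


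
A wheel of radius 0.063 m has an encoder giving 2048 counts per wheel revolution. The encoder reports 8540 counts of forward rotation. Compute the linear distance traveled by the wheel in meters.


revs = 8540/2048 = 4.169922
d = revs * 2*pi*r = 4.169922 * 2*pi*0.063 = 1.6506

1.6506 m


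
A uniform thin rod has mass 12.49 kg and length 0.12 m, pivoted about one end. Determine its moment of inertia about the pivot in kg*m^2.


I = (1/3)*m*L^2 = (1/3)*12.49*0.12^2 = 0.0600

0.0600 kg*m^2


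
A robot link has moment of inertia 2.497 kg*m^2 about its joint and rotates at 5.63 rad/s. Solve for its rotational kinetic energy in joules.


KE = (1/2)*I*omega^2 = 0.5*2.497*5.63^2 = 39.5736

39.5736 J


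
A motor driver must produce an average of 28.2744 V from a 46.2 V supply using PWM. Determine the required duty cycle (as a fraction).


D = V_avg/V_supply = 28.2744/46.2 = 0.6120

0.6120


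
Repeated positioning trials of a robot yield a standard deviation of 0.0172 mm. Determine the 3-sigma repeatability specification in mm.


repeatability = 3*sigma = 3*0.0172 = 0.0516

0.0516 mm


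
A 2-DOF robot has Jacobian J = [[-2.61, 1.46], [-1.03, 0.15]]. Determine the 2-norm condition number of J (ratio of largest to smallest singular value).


JJ^T eigenvalues: trace(JJ^T) = 10.0271, det(JJ^T) = det(J)^2 = 1.23721129
s_max^2 = (10.0271 + sqrt(95.59388925))/2 = 9.90215638
s_min^2 = (10.0271 - sqrt(95.59388925))/2 = 0.12494362
kappa = s_max/s_min = sqrt(9.90215638/0.12494362) = 8.9024

8.9024


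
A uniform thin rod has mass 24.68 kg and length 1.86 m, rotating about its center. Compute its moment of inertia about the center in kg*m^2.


I = (1/12)*m*L^2 = (1/12)*24.68*1.86^2 = 7.1152

7.1152 kg*m^2


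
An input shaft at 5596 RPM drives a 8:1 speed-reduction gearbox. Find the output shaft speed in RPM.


omega_out = omega_in / N = 5596 / 8 = 699.5000

699.5000 RPM


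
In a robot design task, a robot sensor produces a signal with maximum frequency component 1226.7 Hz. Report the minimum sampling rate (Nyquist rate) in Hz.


f_s,min = 2*f_max = 2*1226.7 = 2453.4000

2453.4000 Hz


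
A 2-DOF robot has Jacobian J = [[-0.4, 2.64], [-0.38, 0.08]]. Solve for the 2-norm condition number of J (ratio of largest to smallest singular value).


JJ^T eigenvalues: trace(JJ^T) = 7.2804, det(JJ^T) = det(J)^2 = 0.94322944
s_max^2 = (7.2804 + sqrt(49.23130640))/2 = 7.14845122
s_min^2 = (7.2804 - sqrt(49.23130640))/2 = 0.13194878
kappa = s_max/s_min = sqrt(7.14845122/0.13194878) = 7.3604

7.3604


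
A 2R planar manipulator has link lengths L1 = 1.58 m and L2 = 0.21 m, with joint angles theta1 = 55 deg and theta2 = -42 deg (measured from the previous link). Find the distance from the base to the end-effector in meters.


x = L1*cos(th1) + L2*cos(th1+th2) = 1.110868
y = L1*sin(th1) + L2*sin(th1+th2) = 1.341500
d = sqrt(x^2 + y^2) = sqrt(1.234028 + 1.799622) = 1.7417

1.7417 m


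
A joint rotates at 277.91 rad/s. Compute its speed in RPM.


RPM = 277.91 * 60/(2*pi) = 2653.8450

2653.8450 RPM


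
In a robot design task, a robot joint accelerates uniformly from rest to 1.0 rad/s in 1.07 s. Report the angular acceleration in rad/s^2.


alpha = delta_omega / t = 1.0 / 1.07 = 0.9346

0.9346 rad/s^2


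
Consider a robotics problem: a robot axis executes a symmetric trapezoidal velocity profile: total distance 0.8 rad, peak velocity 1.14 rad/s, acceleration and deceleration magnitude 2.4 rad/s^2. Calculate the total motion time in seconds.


t_acc = v/a = 1.14/2.4 = 0.475000 s
d_acc = v^2/(2a) = 0.270750 rad (each ramp)
d_cruise = 0.8 - 2*0.270750 = 0.258500 rad
t_cruise = 0.258500/1.14 = 0.226754 s
t_total = 2*0.475000 + 0.226754 = 1.1768

1.1768 s


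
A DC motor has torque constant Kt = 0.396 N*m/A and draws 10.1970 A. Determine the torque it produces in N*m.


tau = Kt * I = 0.396*10.1970 = 4.0380

4.0380 N*m


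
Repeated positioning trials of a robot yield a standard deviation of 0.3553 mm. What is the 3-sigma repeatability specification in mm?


repeatability = 3*sigma = 3*0.3553 = 1.0659

1.0659 mm


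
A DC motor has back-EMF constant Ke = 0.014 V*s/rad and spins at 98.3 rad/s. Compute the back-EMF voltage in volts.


V_emf = Ke * omega = 0.014*98.3 = 1.3762

1.3762 V


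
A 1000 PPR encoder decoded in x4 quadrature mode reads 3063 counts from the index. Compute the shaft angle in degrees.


angle = counts * 360 / (PPR*4) = 3063 * 360 / 4000 = 275.6700

275.6700 degrees


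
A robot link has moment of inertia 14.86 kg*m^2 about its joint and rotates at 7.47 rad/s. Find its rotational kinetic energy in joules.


KE = (1/2)*I*omega^2 = 0.5*14.86*7.47^2 = 414.6007

414.6007 J


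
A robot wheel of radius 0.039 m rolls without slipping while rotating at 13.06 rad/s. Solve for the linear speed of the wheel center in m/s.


v = omega * r = 13.06 * 0.039 = 0.5093

0.5093 m/s


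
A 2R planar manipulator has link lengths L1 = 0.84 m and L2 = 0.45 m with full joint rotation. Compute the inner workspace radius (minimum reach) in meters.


r_min = |L1 - L2| = |0.84 - 0.45| = 0.3900

0.3900 m


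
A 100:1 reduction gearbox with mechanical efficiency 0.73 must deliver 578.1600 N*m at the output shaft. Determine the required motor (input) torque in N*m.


tau_in = tau_out / (N * eta) = 578.1600 / (100 * 0.73) = 7.9200

7.9200 N*m


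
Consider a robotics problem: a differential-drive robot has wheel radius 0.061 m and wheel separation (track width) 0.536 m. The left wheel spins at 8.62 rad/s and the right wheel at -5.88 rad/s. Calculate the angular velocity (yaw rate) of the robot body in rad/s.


omega = r*(wR - wL)/L = 0.061*(-5.88 - (8.62))/0.536 = -1.6502

-1.6502 rad/s


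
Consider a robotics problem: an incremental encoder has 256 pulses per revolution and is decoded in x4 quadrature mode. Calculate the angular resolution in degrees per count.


resolution = 360 / (PPR * 4) = 360 / 1024 = 0.3516

0.3516 degrees


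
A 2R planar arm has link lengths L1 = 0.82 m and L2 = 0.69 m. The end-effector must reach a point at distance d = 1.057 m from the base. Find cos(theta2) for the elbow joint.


cos(th2) = (d^2 - L1^2 - L2^2)/(2*L1*L2) = (1.057^2 - 0.82^2 - 0.69^2)/(2*0.82*0.69) = -0.0276

-0.0276


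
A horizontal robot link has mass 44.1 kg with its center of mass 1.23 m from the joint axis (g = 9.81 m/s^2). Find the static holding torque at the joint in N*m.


tau = m*g*L = 44.1 * 9.81 * 1.23 = 532.1238

532.1238 N*m


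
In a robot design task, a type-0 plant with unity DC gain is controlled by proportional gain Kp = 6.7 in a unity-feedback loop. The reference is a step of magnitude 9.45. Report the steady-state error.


e_ss = R/(1 + Kp) = 9.45/(1 + 6.7) = 9.45/7.7000 = 1.2273

1.2273


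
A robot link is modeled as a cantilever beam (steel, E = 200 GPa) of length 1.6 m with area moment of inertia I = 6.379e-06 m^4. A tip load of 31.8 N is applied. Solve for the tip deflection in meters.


delta = F*L^3/(3*E*I) = 31.8*1.6^3/(3*2.000e+11*6.379e-06)
      = 130.2528/3827400 = 3.4032e-05

3.4032e-05 m


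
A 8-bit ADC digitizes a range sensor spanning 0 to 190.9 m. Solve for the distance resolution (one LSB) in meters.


res = range / 2^n = 190.9/2^8 = 190.9/256 = 0.7457

0.7457 m


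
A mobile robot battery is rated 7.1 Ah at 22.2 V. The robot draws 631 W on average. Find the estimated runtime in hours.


E = 7.1*22.2 = 157.6200 Wh
t = E/P = 157.6200/631 = 0.2498

0.2498 hours


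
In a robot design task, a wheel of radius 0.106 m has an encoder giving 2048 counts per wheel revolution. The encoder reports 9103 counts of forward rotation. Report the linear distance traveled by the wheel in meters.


revs = 9103/2048 = 4.444824
d = revs * 2*pi*r = 4.444824 * 2*pi*0.106 = 2.9603

2.9603 m


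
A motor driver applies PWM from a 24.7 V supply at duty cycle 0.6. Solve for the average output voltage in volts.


V_avg = V_supply * D = 24.7*0.6 = 14.8200

14.8200 V


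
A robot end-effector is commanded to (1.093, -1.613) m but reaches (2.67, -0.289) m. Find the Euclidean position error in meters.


dx = 2.67 - (1.093) = 1.5770, dy = -0.289 - (-1.613) = 1.3240
err = sqrt(2.486929 + 1.752976) = 2.0591

2.0591 m


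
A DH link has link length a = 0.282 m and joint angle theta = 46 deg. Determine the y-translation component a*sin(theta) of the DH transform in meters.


a*sin(theta) = 0.282*sin(46 deg) = 0.2029

0.2029 m


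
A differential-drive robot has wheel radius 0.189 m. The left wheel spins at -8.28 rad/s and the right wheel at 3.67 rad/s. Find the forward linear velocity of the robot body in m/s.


v = r*(wR + wL)/2 = 0.189*(3.67 + -8.28)/2 = -0.4356

-0.4356 m/s


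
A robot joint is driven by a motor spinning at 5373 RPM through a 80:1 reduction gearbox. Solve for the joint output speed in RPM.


omega_joint = omega_motor / N = 5373 / 80 = 67.1625

67.1625 RPM


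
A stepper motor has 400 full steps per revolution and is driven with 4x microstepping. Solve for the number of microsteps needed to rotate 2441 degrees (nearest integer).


step_size = 360/(400*4) = 360/1600 = 0.225000 deg
n = 2441/(360/1600) = 2441*1600/360 = 10848.8889 -> 10849

10849 steps


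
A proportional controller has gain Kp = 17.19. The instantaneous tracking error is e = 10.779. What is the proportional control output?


u_P = Kp * e = 17.19 * 10.779 = 185.2910

185.2910


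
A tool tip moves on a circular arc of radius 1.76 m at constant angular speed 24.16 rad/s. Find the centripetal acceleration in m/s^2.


a_c = omega^2 * r = 24.16^2 * 1.76 = 1027.3219

1027.3219 m/s^2


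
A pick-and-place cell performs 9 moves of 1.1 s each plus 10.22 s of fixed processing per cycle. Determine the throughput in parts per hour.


T_cycle = 9*1.1 + 10.22 = 20.1200 s
rate = 3600/T = 178.9264

178.9264 parts/hour


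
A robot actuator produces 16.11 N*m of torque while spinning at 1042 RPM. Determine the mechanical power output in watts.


omega = 1042 * 2*pi/60 = 109.117985 rad/s
P = tau * omega = 16.11 * 109.117985 = 1757.8907

1757.8907 W


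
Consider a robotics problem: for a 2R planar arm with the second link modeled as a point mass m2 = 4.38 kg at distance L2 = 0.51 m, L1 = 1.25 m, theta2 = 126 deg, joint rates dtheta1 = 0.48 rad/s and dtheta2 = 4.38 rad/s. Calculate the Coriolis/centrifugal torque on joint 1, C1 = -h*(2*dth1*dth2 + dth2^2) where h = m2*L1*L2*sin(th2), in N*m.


h = m2*L1*L2*sin(th2) = 4.38*1.25*0.51*sin(126 deg) = 2.258978
C1 = -h*(2*0.48*4.38 + 4.38^2) = -2.258978*23.3892 = -52.8357

-52.8357 N*m


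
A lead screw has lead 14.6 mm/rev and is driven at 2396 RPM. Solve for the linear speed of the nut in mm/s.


v = lead * (RPM/60) = 14.6*2396/60 = 583.0267

583.0267 mm/s


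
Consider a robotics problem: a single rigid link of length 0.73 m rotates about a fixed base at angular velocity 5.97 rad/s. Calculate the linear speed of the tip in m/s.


v = L*omega = 0.73 * 5.97 = 4.3581

4.3581 m/s


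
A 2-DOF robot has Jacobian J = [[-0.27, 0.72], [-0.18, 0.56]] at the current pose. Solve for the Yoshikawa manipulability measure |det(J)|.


det(J) = -0.27*0.56 - (0.72)*(-0.18) = -0.0216
|det(J)| = 0.0216

0.0216


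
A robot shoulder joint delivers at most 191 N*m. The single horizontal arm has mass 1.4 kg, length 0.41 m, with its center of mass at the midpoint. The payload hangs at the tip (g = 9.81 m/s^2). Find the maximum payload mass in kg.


tau_arm = m_arm*g*(L/2) = 1.4*9.81*0.41/2 = 2.8155 N*m
tau_payload = tau_max - tau_arm = 191 - 2.8155 = 188.1845
m_payload = tau_payload / (g*L) = 188.1845 / (9.81*0.41) = 46.7876

46.7876 kg


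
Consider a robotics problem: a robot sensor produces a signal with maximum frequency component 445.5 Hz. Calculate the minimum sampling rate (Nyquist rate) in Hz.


f_s,min = 2*f_max = 2*445.5 = 891.0000

891.0000 Hz


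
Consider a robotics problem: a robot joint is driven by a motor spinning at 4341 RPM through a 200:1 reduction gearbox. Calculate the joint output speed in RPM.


omega_joint = omega_motor / N = 4341 / 200 = 21.7050

21.7050 RPM


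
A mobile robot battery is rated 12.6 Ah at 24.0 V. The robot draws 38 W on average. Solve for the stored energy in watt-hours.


E = capacity * V = 12.6*24.0 = 302.4000

302.4000 Wh


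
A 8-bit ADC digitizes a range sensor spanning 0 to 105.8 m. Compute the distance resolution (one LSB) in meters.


res = range / 2^n = 105.8/2^8 = 105.8/256 = 0.4133

0.4133 m


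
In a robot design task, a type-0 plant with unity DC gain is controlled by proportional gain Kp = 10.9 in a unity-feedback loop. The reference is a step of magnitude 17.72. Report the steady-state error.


e_ss = R/(1 + Kp) = 17.72/(1 + 10.9) = 17.72/11.9000 = 1.4891

1.4891


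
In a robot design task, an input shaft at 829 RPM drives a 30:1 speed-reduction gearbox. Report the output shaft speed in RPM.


omega_out = omega_in / N = 829 / 30 = 27.6333

27.6333 RPM


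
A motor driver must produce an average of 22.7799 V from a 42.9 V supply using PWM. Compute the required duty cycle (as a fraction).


D = V_avg/V_supply = 22.7799/42.9 = 0.5310

0.5310


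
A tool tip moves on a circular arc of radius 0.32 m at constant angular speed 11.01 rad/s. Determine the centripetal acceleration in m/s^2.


a_c = omega^2 * r = 11.01^2 * 0.32 = 38.7904

38.7904 m/s^2


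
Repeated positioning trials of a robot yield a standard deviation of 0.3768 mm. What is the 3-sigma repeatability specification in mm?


repeatability = 3*sigma = 3*0.3768 = 1.1304

1.1304 mm


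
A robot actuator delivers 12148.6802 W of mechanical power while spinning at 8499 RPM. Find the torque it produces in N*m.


omega = 8499 * 2*pi/60 = 890.013199 rad/s
tau = P / omega = 12148.6802 / 890.013199 = 13.6500

13.6500 N*m


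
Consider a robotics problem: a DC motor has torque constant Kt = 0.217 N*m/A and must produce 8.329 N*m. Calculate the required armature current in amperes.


I = tau / Kt = 8.329/0.217 = 38.3825

38.3825 A


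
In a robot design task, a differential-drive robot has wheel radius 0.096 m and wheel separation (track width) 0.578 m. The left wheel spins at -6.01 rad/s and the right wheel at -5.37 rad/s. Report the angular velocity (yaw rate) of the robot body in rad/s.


omega = r*(wR - wL)/L = 0.096*(-5.37 - (-6.01))/0.578 = 0.1063

0.1063 rad/s


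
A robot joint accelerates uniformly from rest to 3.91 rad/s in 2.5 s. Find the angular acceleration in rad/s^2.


alpha = delta_omega / t = 3.91 / 2.5 = 1.5640

1.5640 rad/s^2


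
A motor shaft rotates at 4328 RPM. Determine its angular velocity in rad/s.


omega = 4328 * 2*pi/60 = 453.2271

453.2271 rad/s


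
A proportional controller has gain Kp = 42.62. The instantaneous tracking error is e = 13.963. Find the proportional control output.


u_P = Kp * e = 42.62 * 13.963 = 595.1031

595.1031


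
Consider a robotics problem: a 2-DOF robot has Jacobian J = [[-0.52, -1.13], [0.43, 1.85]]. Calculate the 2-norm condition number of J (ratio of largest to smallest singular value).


JJ^T eigenvalues: trace(JJ^T) = 5.1547, det(JJ^T) = det(J)^2 = 0.22667121
s_max^2 = (5.1547 + sqrt(25.66424725))/2 = 5.11034463
s_min^2 = (5.1547 - sqrt(25.66424725))/2 = 0.04435537
kappa = s_max/s_min = sqrt(5.11034463/0.04435537) = 10.7338

10.7338


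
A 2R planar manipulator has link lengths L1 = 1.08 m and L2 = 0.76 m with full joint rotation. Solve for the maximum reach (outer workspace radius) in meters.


r_max = L1 + L2 = 1.08 + 0.76 = 1.8400

1.8400 m


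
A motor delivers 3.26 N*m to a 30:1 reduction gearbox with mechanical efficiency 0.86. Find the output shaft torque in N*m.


tau_out = tau_in * N * eta = 3.26 * 30 * 0.86 = 84.1080

84.1080 N*m


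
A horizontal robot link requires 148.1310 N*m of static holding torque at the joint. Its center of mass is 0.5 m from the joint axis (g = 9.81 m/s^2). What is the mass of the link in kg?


m = tau / (g*L) = 148.1310 / (9.81 * 0.5) = 30.2000

30.2000 kg


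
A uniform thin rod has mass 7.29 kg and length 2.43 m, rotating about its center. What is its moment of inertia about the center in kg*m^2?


I = (1/12)*m*L^2 = (1/12)*7.29*2.43^2 = 3.5872

3.5872 kg*m^2


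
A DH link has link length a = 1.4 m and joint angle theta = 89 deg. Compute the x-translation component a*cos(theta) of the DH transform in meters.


a*cos(theta) = 1.4*cos(89 deg) = 0.0244

0.0244 m


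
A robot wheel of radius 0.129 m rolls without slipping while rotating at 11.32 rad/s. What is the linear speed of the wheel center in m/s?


v = omega * r = 11.32 * 0.129 = 1.4603

1.4603 m/s


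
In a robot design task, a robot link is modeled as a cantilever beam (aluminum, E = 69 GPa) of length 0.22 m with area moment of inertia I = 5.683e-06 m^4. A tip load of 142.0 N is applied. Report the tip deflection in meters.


delta = F*L^3/(3*E*I) = 142.0*0.22^3/(3*6.900e+10*5.683e-06)
      = 1.512016/1176381 = 1.2853e-06

1.2853e-06 m


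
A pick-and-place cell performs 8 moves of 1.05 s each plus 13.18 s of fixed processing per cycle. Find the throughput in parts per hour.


T_cycle = 8*1.05 + 13.18 = 21.5800 s
rate = 3600/T = 166.8211

166.8211 parts/hour


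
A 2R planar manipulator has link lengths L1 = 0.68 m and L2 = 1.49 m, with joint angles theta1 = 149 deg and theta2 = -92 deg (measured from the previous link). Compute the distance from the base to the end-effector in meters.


x = L1*cos(th1) + L2*cos(th1+th2) = 0.228638
y = L1*sin(th1) + L2*sin(th1+th2) = 1.599845
d = sqrt(x^2 + y^2) = sqrt(0.052275 + 2.559504) = 1.6161

1.6161 m


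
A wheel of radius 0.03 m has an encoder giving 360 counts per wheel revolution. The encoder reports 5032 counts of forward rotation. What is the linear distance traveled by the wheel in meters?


revs = 5032/360 = 13.977778
d = revs * 2*pi*r = 13.977778 * 2*pi*0.03 = 2.6347

2.6347 m


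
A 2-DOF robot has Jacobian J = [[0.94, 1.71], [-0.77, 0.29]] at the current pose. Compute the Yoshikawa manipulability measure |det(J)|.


det(J) = 0.94*0.29 - (1.71)*(-0.77) = 1.5893
|det(J)| = 1.5893

1.5893


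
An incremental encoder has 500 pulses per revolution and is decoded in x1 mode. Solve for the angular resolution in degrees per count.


resolution = 360 / (PPR * 1) = 360 / 500 = 0.7200

0.7200 degrees


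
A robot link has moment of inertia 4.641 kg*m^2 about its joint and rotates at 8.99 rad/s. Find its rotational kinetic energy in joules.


KE = (1/2)*I*omega^2 = 0.5*4.641*8.99^2 = 187.5430

187.5430 J


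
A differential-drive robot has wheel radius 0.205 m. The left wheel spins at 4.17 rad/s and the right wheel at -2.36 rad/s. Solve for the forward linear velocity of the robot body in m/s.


v = r*(wR + wL)/2 = 0.205*(-2.36 + 4.17)/2 = 0.1855

0.1855 m/s


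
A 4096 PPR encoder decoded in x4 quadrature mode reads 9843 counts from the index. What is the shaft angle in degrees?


angle = counts * 360 / (PPR*4) = 9843 * 360 / 16384 = 216.2769

216.2769 degrees


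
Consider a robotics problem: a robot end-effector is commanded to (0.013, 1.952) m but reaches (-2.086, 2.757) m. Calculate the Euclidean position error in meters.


dx = -2.086 - (0.013) = -2.0990, dy = 2.757 - (1.952) = 0.8050
err = sqrt(4.405801 + 0.648025) = 2.2481

2.2481 m


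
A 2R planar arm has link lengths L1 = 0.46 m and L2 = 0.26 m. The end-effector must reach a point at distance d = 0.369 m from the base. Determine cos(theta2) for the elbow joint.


cos(th2) = (d^2 - L1^2 - L2^2)/(2*L1*L2) = (0.369^2 - 0.46^2 - 0.26^2)/(2*0.46*0.26) = -0.5980

-0.5980


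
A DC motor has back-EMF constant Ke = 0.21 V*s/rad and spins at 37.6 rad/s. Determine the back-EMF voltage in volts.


V_emf = Ke * omega = 0.21*37.6 = 7.8960

7.8960 V


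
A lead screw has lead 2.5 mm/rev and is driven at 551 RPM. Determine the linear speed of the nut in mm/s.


v = lead * (RPM/60) = 2.5*551/60 = 22.9583

22.9583 mm/s


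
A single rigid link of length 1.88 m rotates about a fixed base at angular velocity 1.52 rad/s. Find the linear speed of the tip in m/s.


v = L*omega = 1.88 * 1.52 = 2.8576

2.8576 m/s


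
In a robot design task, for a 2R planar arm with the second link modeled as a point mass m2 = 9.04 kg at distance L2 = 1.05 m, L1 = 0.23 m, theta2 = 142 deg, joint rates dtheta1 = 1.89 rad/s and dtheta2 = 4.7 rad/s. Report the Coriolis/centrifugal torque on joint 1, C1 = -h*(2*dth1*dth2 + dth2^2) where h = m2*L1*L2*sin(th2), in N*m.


h = m2*L1*L2*sin(th2) = 9.04*0.23*1.05*sin(142 deg) = 1.344088
C1 = -h*(2*1.89*4.7 + 4.7^2) = -1.344088*39.8560 = -53.5700

-53.5700 N*m


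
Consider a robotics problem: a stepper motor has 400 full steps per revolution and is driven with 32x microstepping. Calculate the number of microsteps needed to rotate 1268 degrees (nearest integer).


step_size = 360/(400*32) = 360/12800 = 0.028125 deg
n = 1268/(360/12800) = 1268*12800/360 = 45084.4444 -> 45084

45084 steps


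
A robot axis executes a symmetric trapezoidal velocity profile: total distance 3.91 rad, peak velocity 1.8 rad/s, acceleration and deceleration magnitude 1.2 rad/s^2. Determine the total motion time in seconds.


t_acc = v/a = 1.8/1.2 = 1.500000 s
d_acc = v^2/(2a) = 1.350000 rad (each ramp)
d_cruise = 3.91 - 2*1.350000 = 1.210000 rad
t_cruise = 1.210000/1.8 = 0.672222 s
t_total = 2*1.500000 + 0.672222 = 3.6722

3.6722 s


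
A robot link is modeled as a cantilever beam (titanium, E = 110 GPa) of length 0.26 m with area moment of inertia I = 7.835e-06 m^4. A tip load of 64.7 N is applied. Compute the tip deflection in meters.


delta = F*L^3/(3*E*I) = 64.7*0.26^3/(3*1.100e+11*7.835e-06)
      = 1.1371672/2585550 = 4.3982e-07

4.3982e-07 m


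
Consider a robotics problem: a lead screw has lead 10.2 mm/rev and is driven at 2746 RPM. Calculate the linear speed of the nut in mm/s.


v = lead * (RPM/60) = 10.2*2746/60 = 466.8200

466.8200 mm/s


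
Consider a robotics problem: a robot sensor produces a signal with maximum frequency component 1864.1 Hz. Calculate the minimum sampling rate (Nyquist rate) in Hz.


f_s,min = 2*f_max = 2*1864.1 = 3728.2000

3728.2000 Hz


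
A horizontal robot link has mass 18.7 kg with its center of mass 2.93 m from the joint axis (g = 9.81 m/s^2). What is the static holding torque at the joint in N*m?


tau = m*g*L = 18.7 * 9.81 * 2.93 = 537.4997

537.4997 N*m


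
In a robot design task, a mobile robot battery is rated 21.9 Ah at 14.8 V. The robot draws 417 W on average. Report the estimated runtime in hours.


E = 21.9*14.8 = 324.1200 Wh
t = E/P = 324.1200/417 = 0.7773

0.7773 hours


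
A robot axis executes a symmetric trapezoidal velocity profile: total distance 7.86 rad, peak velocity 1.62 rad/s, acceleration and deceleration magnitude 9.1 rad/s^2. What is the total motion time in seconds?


t_acc = v/a = 1.62/9.1 = 0.178022 s
d_acc = v^2/(2a) = 0.144198 rad (each ramp)
d_cruise = 7.86 - 2*0.144198 = 7.571604 rad
t_cruise = 7.571604/1.62 = 4.673830 s
t_total = 2*0.178022 + 4.673830 = 5.0299

5.0299 s


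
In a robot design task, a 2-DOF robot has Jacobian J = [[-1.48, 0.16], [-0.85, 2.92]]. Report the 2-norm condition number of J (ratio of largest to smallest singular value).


JJ^T eigenvalues: trace(JJ^T) = 11.4649, det(JJ^T) = det(J)^2 = 17.51924736
s_max^2 = (11.4649 + sqrt(61.36694257))/2 = 9.64930277
s_min^2 = (11.4649 - sqrt(61.36694257))/2 = 1.81559723
kappa = s_max/s_min = sqrt(9.64930277/1.81559723) = 2.3054

2.3054


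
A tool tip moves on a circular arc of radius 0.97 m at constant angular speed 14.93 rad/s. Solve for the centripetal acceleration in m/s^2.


a_c = omega^2 * r = 14.93^2 * 0.97 = 216.2178

216.2178 m/s^2


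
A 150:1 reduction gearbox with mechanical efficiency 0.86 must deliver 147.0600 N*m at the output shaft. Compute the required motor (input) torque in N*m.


tau_in = tau_out / (N * eta) = 147.0600 / (150 * 0.86) = 1.1400

1.1400 N*m


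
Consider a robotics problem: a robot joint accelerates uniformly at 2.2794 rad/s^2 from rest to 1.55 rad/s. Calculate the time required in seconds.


t = delta_omega / alpha = 1.55 / 2.2794 = 0.6800

0.6800 s


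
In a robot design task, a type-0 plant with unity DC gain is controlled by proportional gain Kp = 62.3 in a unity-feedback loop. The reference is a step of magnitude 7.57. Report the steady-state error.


e_ss = R/(1 + Kp) = 7.57/(1 + 62.3) = 7.57/63.3000 = 0.1196

0.1196


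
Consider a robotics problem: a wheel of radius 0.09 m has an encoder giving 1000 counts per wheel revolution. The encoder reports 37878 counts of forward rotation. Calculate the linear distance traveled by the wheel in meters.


revs = 37878/1000 = 37.878000
d = revs * 2*pi*r = 37.878000 * 2*pi*0.09 = 21.4195

21.4195 m


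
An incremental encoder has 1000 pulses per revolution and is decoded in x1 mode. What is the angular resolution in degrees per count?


resolution = 360 / (PPR * 1) = 360 / 1000 = 0.3600

0.3600 degrees


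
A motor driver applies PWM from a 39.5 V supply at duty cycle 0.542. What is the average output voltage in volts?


V_avg = V_supply * D = 39.5*0.542 = 21.4090

21.4090 V


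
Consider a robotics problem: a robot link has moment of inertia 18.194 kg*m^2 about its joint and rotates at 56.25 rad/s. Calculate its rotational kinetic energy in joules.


KE = (1/2)*I*omega^2 = 0.5*18.194*56.25^2 = 28783.4766

28783.4766 J


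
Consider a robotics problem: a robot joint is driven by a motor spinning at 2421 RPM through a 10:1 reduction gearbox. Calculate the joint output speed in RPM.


omega_joint = omega_motor / N = 2421 / 10 = 242.1000

242.1000 RPM


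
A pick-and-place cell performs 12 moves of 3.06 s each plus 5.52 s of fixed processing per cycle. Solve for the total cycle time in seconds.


T = 12*3.06 + 5.52 = 42.2400

42.2400 s


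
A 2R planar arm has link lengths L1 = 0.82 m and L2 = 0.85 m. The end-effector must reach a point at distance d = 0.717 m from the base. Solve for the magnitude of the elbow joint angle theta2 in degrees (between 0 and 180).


cos(th2) = (d^2 - L1^2 - L2^2)/(2*L1*L2) = (0.717^2 - 0.82^2 - 0.85^2)/(2*0.82*0.85) = -0.63185868
th2 = acos(-0.63185868) = 129.1874 deg

129.1874 degrees


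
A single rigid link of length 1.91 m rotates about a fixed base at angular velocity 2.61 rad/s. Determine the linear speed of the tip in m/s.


v = L*omega = 1.91 * 2.61 = 4.9851

4.9851 m/s


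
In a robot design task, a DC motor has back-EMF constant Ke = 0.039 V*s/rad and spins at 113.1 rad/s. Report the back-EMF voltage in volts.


V_emf = Ke * omega = 0.039*113.1 = 4.4109

4.4109 V


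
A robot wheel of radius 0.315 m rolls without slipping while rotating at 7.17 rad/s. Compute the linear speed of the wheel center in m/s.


v = omega * r = 7.17 * 0.315 = 2.2586

2.2586 m/s


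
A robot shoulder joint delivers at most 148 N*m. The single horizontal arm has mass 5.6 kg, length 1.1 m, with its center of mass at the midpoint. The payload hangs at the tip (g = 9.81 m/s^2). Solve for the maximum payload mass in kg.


tau_arm = m_arm*g*(L/2) = 5.6*9.81*1.1/2 = 30.2148 N*m
tau_payload = tau_max - tau_arm = 148 - 30.2148 = 117.7852
m_payload = tau_payload / (g*L) = 117.7852 / (9.81*1.1) = 10.9151

10.9151 kg


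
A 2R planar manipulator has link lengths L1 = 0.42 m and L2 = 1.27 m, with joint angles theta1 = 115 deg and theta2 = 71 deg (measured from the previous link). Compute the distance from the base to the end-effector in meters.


x = L1*cos(th1) + L2*cos(th1+th2) = -1.440542
y = L1*sin(th1) + L2*sin(th1+th2) = 0.247898
d = sqrt(x^2 + y^2) = sqrt(2.075161 + 0.061453) = 1.4617

1.4617 m


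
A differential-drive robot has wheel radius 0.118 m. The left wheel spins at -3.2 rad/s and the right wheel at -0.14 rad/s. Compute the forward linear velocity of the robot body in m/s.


v = r*(wR + wL)/2 = 0.118*(-0.14 + -3.2)/2 = -0.1971

-0.1971 m/s


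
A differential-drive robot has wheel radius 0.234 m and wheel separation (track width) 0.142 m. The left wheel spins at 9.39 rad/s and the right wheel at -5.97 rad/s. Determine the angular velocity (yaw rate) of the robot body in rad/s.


omega = r*(wR - wL)/L = 0.234*(-5.97 - (9.39))/0.142 = -25.3115

-25.3115 rad/s


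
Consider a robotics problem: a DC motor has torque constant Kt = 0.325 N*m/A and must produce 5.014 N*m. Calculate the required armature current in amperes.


I = tau / Kt = 5.014/0.325 = 15.4277

15.4277 A


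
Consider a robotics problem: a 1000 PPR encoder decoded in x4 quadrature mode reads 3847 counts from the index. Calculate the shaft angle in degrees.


angle = counts * 360 / (PPR*4) = 3847 * 360 / 4000 = 346.2300

346.2300 degrees


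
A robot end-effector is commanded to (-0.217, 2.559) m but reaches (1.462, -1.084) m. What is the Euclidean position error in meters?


dx = 1.462 - (-0.217) = 1.6790, dy = -1.084 - (2.559) = -3.6430
err = sqrt(2.819041 + 13.271449) = 4.0113

4.0113 m


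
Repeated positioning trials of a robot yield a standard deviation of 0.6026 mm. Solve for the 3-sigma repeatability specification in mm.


repeatability = 3*sigma = 3*0.6026 = 1.8078

1.8078 mm


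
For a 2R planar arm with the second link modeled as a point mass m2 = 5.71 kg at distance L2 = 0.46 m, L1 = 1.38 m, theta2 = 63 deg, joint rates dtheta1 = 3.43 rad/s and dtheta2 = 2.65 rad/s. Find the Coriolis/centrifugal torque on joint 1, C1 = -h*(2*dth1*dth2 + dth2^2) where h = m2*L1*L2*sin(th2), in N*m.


h = m2*L1*L2*sin(th2) = 5.71*1.38*0.46*sin(63 deg) = 3.229638
C1 = -h*(2*3.43*2.65 + 2.65^2) = -3.229638*25.2015 = -81.3917

-81.3917 N*m


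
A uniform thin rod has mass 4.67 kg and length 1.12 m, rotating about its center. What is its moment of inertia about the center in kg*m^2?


I = (1/12)*m*L^2 = (1/12)*4.67*1.12^2 = 0.4882

0.4882 kg*m^2


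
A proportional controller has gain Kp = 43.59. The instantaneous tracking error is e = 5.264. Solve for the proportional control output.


u_P = Kp * e = 43.59 * 5.264 = 229.4578

229.4578


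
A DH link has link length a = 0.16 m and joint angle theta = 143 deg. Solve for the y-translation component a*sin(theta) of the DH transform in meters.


a*sin(theta) = 0.16*sin(143 deg) = 0.0963

0.0963 m


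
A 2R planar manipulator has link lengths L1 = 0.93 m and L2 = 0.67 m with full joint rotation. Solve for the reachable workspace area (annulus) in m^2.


r_max = L1 + L2 = 1.6000, r_min = |L1 - L2| = 0.2600
A = pi*(r_max^2 - r_min^2) = pi*(2.5600 - 0.0676) = 7.8301

7.8301 m^2


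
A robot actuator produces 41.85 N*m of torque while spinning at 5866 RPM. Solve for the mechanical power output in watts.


omega = 5866 * 2*pi/60 = 614.286084 rad/s
P = tau * omega = 41.85 * 614.286084 = 25707.8726

25707.8726 W


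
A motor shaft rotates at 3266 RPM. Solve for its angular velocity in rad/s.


omega = 3266 * 2*pi/60 = 342.0147

342.0147 rad/s


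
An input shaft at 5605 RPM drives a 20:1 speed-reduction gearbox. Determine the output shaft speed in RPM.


omega_out = omega_in / N = 5605 / 20 = 280.2500

280.2500 RPM


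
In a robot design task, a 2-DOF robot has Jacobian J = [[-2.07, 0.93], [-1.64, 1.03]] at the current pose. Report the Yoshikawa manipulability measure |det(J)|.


det(J) = -2.07*1.03 - (0.93)*(-1.64) = -0.6069
|det(J)| = 0.6069

0.6069


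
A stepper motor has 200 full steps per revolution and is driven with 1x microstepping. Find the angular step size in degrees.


step = 360/(200*1) = 360/200 = 1.8000

1.8000 degrees


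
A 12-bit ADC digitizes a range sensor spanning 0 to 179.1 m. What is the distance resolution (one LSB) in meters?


res = range / 2^n = 179.1/2^12 = 179.1/4096 = 0.0437

0.0437 m
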